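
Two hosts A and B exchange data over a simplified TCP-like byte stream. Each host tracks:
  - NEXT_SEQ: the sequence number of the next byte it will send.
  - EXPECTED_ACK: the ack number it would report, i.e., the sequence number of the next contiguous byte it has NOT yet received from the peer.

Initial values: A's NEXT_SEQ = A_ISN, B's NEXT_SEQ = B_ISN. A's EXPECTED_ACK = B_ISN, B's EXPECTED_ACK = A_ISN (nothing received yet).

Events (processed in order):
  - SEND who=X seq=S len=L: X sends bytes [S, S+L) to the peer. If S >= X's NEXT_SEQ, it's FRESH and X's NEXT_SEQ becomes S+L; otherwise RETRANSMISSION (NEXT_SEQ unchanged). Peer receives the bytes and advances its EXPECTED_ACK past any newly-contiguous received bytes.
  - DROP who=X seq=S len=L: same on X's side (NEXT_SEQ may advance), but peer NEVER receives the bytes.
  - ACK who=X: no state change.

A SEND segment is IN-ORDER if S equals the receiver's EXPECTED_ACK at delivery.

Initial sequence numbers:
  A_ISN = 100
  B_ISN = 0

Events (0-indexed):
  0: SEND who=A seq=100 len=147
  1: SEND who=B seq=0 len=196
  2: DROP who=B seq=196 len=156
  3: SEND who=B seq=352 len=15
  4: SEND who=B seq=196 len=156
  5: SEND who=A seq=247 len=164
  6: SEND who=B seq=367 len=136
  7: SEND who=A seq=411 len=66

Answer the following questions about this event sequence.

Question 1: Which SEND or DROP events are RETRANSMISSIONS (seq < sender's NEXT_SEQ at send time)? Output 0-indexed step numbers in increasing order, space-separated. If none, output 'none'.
Step 0: SEND seq=100 -> fresh
Step 1: SEND seq=0 -> fresh
Step 2: DROP seq=196 -> fresh
Step 3: SEND seq=352 -> fresh
Step 4: SEND seq=196 -> retransmit
Step 5: SEND seq=247 -> fresh
Step 6: SEND seq=367 -> fresh
Step 7: SEND seq=411 -> fresh

Answer: 4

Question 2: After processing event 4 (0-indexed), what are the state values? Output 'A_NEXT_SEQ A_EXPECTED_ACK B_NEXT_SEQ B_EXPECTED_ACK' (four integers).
After event 0: A_seq=247 A_ack=0 B_seq=0 B_ack=247
After event 1: A_seq=247 A_ack=196 B_seq=196 B_ack=247
After event 2: A_seq=247 A_ack=196 B_seq=352 B_ack=247
After event 3: A_seq=247 A_ack=196 B_seq=367 B_ack=247
After event 4: A_seq=247 A_ack=367 B_seq=367 B_ack=247

247 367 367 247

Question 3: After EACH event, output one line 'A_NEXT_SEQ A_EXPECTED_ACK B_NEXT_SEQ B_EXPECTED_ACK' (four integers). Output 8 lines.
247 0 0 247
247 196 196 247
247 196 352 247
247 196 367 247
247 367 367 247
411 367 367 411
411 503 503 411
477 503 503 477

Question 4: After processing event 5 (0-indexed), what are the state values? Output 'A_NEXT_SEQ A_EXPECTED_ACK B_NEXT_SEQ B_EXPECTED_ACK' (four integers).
After event 0: A_seq=247 A_ack=0 B_seq=0 B_ack=247
After event 1: A_seq=247 A_ack=196 B_seq=196 B_ack=247
After event 2: A_seq=247 A_ack=196 B_seq=352 B_ack=247
After event 3: A_seq=247 A_ack=196 B_seq=367 B_ack=247
After event 4: A_seq=247 A_ack=367 B_seq=367 B_ack=247
After event 5: A_seq=411 A_ack=367 B_seq=367 B_ack=411

411 367 367 411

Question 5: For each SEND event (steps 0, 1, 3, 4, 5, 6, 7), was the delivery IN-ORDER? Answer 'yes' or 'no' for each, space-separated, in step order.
Answer: yes yes no yes yes yes yes

Derivation:
Step 0: SEND seq=100 -> in-order
Step 1: SEND seq=0 -> in-order
Step 3: SEND seq=352 -> out-of-order
Step 4: SEND seq=196 -> in-order
Step 5: SEND seq=247 -> in-order
Step 6: SEND seq=367 -> in-order
Step 7: SEND seq=411 -> in-order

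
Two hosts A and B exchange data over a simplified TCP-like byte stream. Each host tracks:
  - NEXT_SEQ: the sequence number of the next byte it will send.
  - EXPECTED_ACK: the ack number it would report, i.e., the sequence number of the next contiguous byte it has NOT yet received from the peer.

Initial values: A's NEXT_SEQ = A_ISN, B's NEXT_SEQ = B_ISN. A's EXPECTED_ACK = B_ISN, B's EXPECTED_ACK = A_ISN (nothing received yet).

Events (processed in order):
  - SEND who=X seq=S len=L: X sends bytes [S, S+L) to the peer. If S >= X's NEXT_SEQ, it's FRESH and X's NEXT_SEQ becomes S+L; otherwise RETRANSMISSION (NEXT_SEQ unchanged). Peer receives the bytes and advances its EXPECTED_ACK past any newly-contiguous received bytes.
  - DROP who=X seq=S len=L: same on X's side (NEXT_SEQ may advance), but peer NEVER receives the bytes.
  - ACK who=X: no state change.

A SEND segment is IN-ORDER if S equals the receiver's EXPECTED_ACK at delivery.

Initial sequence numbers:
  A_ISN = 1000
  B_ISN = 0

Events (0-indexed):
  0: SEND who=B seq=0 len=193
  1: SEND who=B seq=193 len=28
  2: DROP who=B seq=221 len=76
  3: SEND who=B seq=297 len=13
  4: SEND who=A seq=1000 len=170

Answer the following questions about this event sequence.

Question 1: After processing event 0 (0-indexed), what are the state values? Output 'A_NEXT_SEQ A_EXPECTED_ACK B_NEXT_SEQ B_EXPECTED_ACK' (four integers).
After event 0: A_seq=1000 A_ack=193 B_seq=193 B_ack=1000

1000 193 193 1000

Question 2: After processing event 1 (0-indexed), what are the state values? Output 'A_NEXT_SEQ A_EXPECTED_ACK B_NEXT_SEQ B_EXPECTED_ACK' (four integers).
After event 0: A_seq=1000 A_ack=193 B_seq=193 B_ack=1000
After event 1: A_seq=1000 A_ack=221 B_seq=221 B_ack=1000

1000 221 221 1000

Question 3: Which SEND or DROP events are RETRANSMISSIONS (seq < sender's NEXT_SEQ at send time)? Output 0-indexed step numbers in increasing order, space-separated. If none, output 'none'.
Step 0: SEND seq=0 -> fresh
Step 1: SEND seq=193 -> fresh
Step 2: DROP seq=221 -> fresh
Step 3: SEND seq=297 -> fresh
Step 4: SEND seq=1000 -> fresh

Answer: none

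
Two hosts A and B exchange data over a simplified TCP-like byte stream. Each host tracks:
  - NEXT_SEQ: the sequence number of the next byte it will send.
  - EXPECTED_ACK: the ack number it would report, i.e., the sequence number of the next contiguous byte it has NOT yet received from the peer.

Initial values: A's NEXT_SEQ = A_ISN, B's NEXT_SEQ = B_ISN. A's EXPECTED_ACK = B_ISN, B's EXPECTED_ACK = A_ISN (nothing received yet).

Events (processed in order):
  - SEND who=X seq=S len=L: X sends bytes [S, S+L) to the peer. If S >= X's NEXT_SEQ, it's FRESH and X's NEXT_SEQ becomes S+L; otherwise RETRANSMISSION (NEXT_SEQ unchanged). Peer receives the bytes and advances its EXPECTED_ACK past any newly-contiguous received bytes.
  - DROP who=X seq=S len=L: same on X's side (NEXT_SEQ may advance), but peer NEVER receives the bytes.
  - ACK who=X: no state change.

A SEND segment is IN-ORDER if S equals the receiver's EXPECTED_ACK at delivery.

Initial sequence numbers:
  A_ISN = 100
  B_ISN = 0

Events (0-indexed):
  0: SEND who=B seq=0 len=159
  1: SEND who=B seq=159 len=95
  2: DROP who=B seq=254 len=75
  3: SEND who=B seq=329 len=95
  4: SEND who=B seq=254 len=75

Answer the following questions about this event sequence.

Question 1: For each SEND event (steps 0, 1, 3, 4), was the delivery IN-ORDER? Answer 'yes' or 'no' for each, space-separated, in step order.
Answer: yes yes no yes

Derivation:
Step 0: SEND seq=0 -> in-order
Step 1: SEND seq=159 -> in-order
Step 3: SEND seq=329 -> out-of-order
Step 4: SEND seq=254 -> in-order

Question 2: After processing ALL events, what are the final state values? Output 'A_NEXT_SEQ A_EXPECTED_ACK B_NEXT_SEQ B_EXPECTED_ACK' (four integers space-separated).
Answer: 100 424 424 100

Derivation:
After event 0: A_seq=100 A_ack=159 B_seq=159 B_ack=100
After event 1: A_seq=100 A_ack=254 B_seq=254 B_ack=100
After event 2: A_seq=100 A_ack=254 B_seq=329 B_ack=100
After event 3: A_seq=100 A_ack=254 B_seq=424 B_ack=100
After event 4: A_seq=100 A_ack=424 B_seq=424 B_ack=100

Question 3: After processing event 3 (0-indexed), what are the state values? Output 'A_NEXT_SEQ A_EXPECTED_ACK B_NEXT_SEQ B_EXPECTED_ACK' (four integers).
After event 0: A_seq=100 A_ack=159 B_seq=159 B_ack=100
After event 1: A_seq=100 A_ack=254 B_seq=254 B_ack=100
After event 2: A_seq=100 A_ack=254 B_seq=329 B_ack=100
After event 3: A_seq=100 A_ack=254 B_seq=424 B_ack=100

100 254 424 100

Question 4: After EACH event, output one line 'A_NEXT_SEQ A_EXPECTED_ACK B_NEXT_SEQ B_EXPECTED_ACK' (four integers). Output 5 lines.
100 159 159 100
100 254 254 100
100 254 329 100
100 254 424 100
100 424 424 100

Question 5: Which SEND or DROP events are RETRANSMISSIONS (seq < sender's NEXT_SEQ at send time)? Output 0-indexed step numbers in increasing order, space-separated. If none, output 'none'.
Step 0: SEND seq=0 -> fresh
Step 1: SEND seq=159 -> fresh
Step 2: DROP seq=254 -> fresh
Step 3: SEND seq=329 -> fresh
Step 4: SEND seq=254 -> retransmit

Answer: 4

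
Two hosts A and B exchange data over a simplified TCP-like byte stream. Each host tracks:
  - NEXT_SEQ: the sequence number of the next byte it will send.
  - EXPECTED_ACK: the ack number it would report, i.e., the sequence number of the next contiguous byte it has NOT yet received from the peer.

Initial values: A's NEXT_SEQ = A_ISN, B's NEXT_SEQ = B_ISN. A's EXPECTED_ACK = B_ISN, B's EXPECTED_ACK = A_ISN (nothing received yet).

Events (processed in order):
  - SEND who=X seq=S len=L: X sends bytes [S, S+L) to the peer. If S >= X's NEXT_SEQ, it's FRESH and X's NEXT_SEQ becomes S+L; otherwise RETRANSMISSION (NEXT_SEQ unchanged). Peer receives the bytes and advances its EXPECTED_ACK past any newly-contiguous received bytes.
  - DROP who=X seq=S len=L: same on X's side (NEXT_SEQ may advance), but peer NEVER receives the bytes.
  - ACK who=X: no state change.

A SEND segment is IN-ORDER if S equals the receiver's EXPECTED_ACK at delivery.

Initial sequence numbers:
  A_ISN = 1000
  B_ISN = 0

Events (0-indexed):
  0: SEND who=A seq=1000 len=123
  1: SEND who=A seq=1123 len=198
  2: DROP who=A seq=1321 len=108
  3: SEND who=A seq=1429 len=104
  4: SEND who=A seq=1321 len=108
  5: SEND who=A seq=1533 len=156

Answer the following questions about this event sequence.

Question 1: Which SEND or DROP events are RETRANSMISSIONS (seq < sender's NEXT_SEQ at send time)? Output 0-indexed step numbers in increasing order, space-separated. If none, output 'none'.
Step 0: SEND seq=1000 -> fresh
Step 1: SEND seq=1123 -> fresh
Step 2: DROP seq=1321 -> fresh
Step 3: SEND seq=1429 -> fresh
Step 4: SEND seq=1321 -> retransmit
Step 5: SEND seq=1533 -> fresh

Answer: 4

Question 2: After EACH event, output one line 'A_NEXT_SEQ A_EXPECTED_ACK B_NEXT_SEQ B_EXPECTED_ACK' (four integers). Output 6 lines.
1123 0 0 1123
1321 0 0 1321
1429 0 0 1321
1533 0 0 1321
1533 0 0 1533
1689 0 0 1689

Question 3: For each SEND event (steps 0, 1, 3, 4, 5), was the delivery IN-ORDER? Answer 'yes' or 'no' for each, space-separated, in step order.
Answer: yes yes no yes yes

Derivation:
Step 0: SEND seq=1000 -> in-order
Step 1: SEND seq=1123 -> in-order
Step 3: SEND seq=1429 -> out-of-order
Step 4: SEND seq=1321 -> in-order
Step 5: SEND seq=1533 -> in-order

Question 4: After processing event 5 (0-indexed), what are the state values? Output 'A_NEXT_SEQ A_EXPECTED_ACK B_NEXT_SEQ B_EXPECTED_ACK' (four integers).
After event 0: A_seq=1123 A_ack=0 B_seq=0 B_ack=1123
After event 1: A_seq=1321 A_ack=0 B_seq=0 B_ack=1321
After event 2: A_seq=1429 A_ack=0 B_seq=0 B_ack=1321
After event 3: A_seq=1533 A_ack=0 B_seq=0 B_ack=1321
After event 4: A_seq=1533 A_ack=0 B_seq=0 B_ack=1533
After event 5: A_seq=1689 A_ack=0 B_seq=0 B_ack=1689

1689 0 0 1689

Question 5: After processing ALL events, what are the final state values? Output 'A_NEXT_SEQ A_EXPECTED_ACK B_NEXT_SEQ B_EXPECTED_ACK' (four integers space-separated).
Answer: 1689 0 0 1689

Derivation:
After event 0: A_seq=1123 A_ack=0 B_seq=0 B_ack=1123
After event 1: A_seq=1321 A_ack=0 B_seq=0 B_ack=1321
After event 2: A_seq=1429 A_ack=0 B_seq=0 B_ack=1321
After event 3: A_seq=1533 A_ack=0 B_seq=0 B_ack=1321
After event 4: A_seq=1533 A_ack=0 B_seq=0 B_ack=1533
After event 5: A_seq=1689 A_ack=0 B_seq=0 B_ack=1689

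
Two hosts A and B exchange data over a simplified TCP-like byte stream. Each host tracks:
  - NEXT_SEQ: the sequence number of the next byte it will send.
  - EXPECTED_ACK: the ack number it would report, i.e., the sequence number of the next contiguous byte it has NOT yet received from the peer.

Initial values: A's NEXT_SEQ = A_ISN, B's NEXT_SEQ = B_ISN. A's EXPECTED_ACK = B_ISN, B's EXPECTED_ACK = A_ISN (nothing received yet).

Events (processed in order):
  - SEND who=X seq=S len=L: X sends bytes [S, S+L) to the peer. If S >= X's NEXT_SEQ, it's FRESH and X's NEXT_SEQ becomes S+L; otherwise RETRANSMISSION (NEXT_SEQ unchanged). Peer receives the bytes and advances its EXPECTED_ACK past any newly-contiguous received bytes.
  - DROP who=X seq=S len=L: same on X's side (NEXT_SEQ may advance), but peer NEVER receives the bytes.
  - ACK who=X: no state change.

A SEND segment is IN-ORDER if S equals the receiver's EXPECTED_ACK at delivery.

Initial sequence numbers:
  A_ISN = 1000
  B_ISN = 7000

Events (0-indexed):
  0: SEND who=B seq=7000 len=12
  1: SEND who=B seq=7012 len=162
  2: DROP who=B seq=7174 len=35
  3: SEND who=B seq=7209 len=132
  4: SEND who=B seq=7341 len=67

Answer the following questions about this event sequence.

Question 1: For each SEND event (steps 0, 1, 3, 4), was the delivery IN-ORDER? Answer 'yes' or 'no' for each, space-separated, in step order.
Answer: yes yes no no

Derivation:
Step 0: SEND seq=7000 -> in-order
Step 1: SEND seq=7012 -> in-order
Step 3: SEND seq=7209 -> out-of-order
Step 4: SEND seq=7341 -> out-of-order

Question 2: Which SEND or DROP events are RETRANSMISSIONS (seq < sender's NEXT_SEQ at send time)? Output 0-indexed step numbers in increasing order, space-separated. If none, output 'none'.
Answer: none

Derivation:
Step 0: SEND seq=7000 -> fresh
Step 1: SEND seq=7012 -> fresh
Step 2: DROP seq=7174 -> fresh
Step 3: SEND seq=7209 -> fresh
Step 4: SEND seq=7341 -> fresh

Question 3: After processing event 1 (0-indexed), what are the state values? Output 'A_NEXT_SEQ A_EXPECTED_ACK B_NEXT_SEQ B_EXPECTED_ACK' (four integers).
After event 0: A_seq=1000 A_ack=7012 B_seq=7012 B_ack=1000
After event 1: A_seq=1000 A_ack=7174 B_seq=7174 B_ack=1000

1000 7174 7174 1000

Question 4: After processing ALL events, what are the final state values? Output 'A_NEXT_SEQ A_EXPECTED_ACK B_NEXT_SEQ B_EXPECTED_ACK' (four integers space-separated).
After event 0: A_seq=1000 A_ack=7012 B_seq=7012 B_ack=1000
After event 1: A_seq=1000 A_ack=7174 B_seq=7174 B_ack=1000
After event 2: A_seq=1000 A_ack=7174 B_seq=7209 B_ack=1000
After event 3: A_seq=1000 A_ack=7174 B_seq=7341 B_ack=1000
After event 4: A_seq=1000 A_ack=7174 B_seq=7408 B_ack=1000

Answer: 1000 7174 7408 1000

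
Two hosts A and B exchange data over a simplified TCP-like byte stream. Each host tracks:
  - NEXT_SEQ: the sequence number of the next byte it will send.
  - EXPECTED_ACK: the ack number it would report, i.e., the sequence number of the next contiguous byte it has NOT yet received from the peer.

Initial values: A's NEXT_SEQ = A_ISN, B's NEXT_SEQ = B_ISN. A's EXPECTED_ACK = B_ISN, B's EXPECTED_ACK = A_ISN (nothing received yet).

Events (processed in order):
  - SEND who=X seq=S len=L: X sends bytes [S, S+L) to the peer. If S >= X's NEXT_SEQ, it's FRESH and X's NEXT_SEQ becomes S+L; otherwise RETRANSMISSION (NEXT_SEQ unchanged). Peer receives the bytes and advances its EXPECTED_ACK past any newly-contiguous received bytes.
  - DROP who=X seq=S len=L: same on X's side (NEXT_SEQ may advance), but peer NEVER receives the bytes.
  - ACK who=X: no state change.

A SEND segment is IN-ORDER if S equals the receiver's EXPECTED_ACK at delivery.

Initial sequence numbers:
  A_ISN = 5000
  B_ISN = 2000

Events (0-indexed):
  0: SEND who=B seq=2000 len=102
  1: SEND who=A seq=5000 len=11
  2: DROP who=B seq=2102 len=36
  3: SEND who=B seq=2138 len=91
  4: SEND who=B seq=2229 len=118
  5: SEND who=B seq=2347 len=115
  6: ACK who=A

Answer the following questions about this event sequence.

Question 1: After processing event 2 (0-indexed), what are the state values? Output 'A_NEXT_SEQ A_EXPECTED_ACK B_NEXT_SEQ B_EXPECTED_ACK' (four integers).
After event 0: A_seq=5000 A_ack=2102 B_seq=2102 B_ack=5000
After event 1: A_seq=5011 A_ack=2102 B_seq=2102 B_ack=5011
After event 2: A_seq=5011 A_ack=2102 B_seq=2138 B_ack=5011

5011 2102 2138 5011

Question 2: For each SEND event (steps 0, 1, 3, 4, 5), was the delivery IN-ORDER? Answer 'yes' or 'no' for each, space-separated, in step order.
Step 0: SEND seq=2000 -> in-order
Step 1: SEND seq=5000 -> in-order
Step 3: SEND seq=2138 -> out-of-order
Step 4: SEND seq=2229 -> out-of-order
Step 5: SEND seq=2347 -> out-of-order

Answer: yes yes no no no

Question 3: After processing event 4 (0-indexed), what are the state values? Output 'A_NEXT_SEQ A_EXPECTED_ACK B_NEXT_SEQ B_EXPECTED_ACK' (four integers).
After event 0: A_seq=5000 A_ack=2102 B_seq=2102 B_ack=5000
After event 1: A_seq=5011 A_ack=2102 B_seq=2102 B_ack=5011
After event 2: A_seq=5011 A_ack=2102 B_seq=2138 B_ack=5011
After event 3: A_seq=5011 A_ack=2102 B_seq=2229 B_ack=5011
After event 4: A_seq=5011 A_ack=2102 B_seq=2347 B_ack=5011

5011 2102 2347 5011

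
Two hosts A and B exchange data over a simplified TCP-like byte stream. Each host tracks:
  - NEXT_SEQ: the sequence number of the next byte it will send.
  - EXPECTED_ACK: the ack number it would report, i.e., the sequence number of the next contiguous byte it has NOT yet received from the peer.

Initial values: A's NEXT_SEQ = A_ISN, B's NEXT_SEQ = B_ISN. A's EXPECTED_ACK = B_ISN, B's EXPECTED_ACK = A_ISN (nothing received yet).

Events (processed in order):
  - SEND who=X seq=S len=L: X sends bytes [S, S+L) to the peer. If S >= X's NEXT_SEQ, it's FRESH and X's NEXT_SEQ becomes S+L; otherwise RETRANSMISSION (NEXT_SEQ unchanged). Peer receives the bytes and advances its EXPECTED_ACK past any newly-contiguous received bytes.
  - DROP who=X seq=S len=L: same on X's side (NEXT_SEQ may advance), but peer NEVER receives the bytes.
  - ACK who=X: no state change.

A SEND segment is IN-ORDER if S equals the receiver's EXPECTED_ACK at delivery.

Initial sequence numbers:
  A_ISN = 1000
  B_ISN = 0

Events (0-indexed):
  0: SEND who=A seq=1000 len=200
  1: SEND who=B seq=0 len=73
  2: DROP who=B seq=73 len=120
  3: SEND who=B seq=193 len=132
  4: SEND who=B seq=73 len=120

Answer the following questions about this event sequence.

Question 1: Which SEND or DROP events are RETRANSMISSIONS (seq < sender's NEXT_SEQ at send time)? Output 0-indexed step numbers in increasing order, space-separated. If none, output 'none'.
Step 0: SEND seq=1000 -> fresh
Step 1: SEND seq=0 -> fresh
Step 2: DROP seq=73 -> fresh
Step 3: SEND seq=193 -> fresh
Step 4: SEND seq=73 -> retransmit

Answer: 4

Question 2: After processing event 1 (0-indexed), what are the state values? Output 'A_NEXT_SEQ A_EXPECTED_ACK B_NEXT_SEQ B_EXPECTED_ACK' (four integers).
After event 0: A_seq=1200 A_ack=0 B_seq=0 B_ack=1200
After event 1: A_seq=1200 A_ack=73 B_seq=73 B_ack=1200

1200 73 73 1200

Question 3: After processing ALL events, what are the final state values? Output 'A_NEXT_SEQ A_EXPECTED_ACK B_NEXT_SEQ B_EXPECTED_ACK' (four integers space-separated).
Answer: 1200 325 325 1200

Derivation:
After event 0: A_seq=1200 A_ack=0 B_seq=0 B_ack=1200
After event 1: A_seq=1200 A_ack=73 B_seq=73 B_ack=1200
After event 2: A_seq=1200 A_ack=73 B_seq=193 B_ack=1200
After event 3: A_seq=1200 A_ack=73 B_seq=325 B_ack=1200
After event 4: A_seq=1200 A_ack=325 B_seq=325 B_ack=1200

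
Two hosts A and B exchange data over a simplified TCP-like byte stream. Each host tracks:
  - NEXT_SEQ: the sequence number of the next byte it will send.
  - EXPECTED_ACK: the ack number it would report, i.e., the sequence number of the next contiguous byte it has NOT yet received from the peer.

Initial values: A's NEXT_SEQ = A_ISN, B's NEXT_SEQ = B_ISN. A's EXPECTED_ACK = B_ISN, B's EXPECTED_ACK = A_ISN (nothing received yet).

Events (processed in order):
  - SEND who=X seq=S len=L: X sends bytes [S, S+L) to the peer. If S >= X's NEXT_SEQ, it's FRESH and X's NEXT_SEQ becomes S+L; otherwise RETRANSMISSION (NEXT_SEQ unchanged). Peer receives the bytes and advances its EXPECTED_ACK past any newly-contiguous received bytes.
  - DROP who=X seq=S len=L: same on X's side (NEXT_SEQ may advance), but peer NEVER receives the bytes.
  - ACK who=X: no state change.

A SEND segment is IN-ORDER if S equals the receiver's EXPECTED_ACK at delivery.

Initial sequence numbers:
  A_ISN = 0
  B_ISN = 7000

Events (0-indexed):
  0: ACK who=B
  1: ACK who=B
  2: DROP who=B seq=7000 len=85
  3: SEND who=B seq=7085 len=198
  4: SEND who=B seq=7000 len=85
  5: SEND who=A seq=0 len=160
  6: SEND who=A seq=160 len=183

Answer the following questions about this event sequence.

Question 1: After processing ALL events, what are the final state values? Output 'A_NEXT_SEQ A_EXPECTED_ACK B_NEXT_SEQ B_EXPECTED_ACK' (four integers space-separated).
After event 0: A_seq=0 A_ack=7000 B_seq=7000 B_ack=0
After event 1: A_seq=0 A_ack=7000 B_seq=7000 B_ack=0
After event 2: A_seq=0 A_ack=7000 B_seq=7085 B_ack=0
After event 3: A_seq=0 A_ack=7000 B_seq=7283 B_ack=0
After event 4: A_seq=0 A_ack=7283 B_seq=7283 B_ack=0
After event 5: A_seq=160 A_ack=7283 B_seq=7283 B_ack=160
After event 6: A_seq=343 A_ack=7283 B_seq=7283 B_ack=343

Answer: 343 7283 7283 343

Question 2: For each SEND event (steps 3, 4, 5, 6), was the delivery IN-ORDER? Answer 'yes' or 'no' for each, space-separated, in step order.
Step 3: SEND seq=7085 -> out-of-order
Step 4: SEND seq=7000 -> in-order
Step 5: SEND seq=0 -> in-order
Step 6: SEND seq=160 -> in-order

Answer: no yes yes yes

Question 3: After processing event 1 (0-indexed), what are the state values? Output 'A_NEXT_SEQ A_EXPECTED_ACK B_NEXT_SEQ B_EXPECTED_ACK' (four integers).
After event 0: A_seq=0 A_ack=7000 B_seq=7000 B_ack=0
After event 1: A_seq=0 A_ack=7000 B_seq=7000 B_ack=0

0 7000 7000 0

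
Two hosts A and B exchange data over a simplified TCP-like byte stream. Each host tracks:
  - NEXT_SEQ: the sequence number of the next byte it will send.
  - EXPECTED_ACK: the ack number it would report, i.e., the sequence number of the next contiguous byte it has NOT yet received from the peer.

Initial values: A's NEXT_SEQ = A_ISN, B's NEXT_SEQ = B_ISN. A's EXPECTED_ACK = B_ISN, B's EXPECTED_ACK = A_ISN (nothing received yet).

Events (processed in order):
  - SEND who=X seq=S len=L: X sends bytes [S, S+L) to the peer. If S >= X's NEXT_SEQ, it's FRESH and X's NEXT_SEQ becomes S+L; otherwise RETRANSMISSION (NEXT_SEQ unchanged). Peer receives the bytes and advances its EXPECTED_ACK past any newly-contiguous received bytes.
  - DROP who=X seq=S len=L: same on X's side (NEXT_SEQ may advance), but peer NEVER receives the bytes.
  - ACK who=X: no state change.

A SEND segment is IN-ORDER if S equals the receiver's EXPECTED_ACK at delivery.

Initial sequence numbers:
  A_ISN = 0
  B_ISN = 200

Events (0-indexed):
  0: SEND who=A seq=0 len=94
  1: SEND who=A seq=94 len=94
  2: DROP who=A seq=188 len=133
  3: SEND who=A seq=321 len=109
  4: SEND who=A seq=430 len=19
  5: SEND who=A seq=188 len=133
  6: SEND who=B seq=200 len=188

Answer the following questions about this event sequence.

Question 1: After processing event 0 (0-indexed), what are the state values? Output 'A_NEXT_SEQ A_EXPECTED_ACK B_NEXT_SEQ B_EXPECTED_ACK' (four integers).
After event 0: A_seq=94 A_ack=200 B_seq=200 B_ack=94

94 200 200 94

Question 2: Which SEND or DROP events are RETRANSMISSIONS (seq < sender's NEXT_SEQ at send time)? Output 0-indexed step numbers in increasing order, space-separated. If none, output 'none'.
Step 0: SEND seq=0 -> fresh
Step 1: SEND seq=94 -> fresh
Step 2: DROP seq=188 -> fresh
Step 3: SEND seq=321 -> fresh
Step 4: SEND seq=430 -> fresh
Step 5: SEND seq=188 -> retransmit
Step 6: SEND seq=200 -> fresh

Answer: 5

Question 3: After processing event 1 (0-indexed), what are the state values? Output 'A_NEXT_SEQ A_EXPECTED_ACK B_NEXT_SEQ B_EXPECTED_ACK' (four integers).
After event 0: A_seq=94 A_ack=200 B_seq=200 B_ack=94
After event 1: A_seq=188 A_ack=200 B_seq=200 B_ack=188

188 200 200 188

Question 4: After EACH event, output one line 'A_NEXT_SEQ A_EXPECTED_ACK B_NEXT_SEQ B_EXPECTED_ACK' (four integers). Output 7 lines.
94 200 200 94
188 200 200 188
321 200 200 188
430 200 200 188
449 200 200 188
449 200 200 449
449 388 388 449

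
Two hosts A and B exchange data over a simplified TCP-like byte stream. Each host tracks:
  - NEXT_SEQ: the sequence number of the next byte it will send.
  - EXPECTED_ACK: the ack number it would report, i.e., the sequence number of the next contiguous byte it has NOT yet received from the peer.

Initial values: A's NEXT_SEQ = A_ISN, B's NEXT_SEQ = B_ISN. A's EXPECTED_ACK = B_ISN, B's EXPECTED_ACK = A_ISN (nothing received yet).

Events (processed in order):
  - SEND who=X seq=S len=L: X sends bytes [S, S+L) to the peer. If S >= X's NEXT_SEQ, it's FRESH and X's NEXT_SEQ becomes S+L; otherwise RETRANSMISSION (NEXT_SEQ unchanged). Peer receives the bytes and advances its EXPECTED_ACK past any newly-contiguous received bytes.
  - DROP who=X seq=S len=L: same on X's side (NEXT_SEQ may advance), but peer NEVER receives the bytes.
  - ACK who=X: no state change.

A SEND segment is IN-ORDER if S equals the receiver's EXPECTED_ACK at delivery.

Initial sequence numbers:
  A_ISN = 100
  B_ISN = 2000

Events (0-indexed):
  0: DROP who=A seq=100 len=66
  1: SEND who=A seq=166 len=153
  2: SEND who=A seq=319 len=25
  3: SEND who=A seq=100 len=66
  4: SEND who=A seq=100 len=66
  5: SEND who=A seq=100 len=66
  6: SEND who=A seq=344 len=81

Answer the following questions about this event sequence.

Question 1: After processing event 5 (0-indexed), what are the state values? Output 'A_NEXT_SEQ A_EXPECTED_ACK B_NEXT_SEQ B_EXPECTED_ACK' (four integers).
After event 0: A_seq=166 A_ack=2000 B_seq=2000 B_ack=100
After event 1: A_seq=319 A_ack=2000 B_seq=2000 B_ack=100
After event 2: A_seq=344 A_ack=2000 B_seq=2000 B_ack=100
After event 3: A_seq=344 A_ack=2000 B_seq=2000 B_ack=344
After event 4: A_seq=344 A_ack=2000 B_seq=2000 B_ack=344
After event 5: A_seq=344 A_ack=2000 B_seq=2000 B_ack=344

344 2000 2000 344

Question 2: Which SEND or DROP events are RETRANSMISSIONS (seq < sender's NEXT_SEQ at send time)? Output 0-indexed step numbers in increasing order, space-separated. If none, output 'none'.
Answer: 3 4 5

Derivation:
Step 0: DROP seq=100 -> fresh
Step 1: SEND seq=166 -> fresh
Step 2: SEND seq=319 -> fresh
Step 3: SEND seq=100 -> retransmit
Step 4: SEND seq=100 -> retransmit
Step 5: SEND seq=100 -> retransmit
Step 6: SEND seq=344 -> fresh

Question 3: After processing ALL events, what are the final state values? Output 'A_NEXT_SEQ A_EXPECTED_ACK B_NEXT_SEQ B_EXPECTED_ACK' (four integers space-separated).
After event 0: A_seq=166 A_ack=2000 B_seq=2000 B_ack=100
After event 1: A_seq=319 A_ack=2000 B_seq=2000 B_ack=100
After event 2: A_seq=344 A_ack=2000 B_seq=2000 B_ack=100
After event 3: A_seq=344 A_ack=2000 B_seq=2000 B_ack=344
After event 4: A_seq=344 A_ack=2000 B_seq=2000 B_ack=344
After event 5: A_seq=344 A_ack=2000 B_seq=2000 B_ack=344
After event 6: A_seq=425 A_ack=2000 B_seq=2000 B_ack=425

Answer: 425 2000 2000 425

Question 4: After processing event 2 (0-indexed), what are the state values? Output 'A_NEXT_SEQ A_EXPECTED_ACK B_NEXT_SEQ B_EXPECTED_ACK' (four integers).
After event 0: A_seq=166 A_ack=2000 B_seq=2000 B_ack=100
After event 1: A_seq=319 A_ack=2000 B_seq=2000 B_ack=100
After event 2: A_seq=344 A_ack=2000 B_seq=2000 B_ack=100

344 2000 2000 100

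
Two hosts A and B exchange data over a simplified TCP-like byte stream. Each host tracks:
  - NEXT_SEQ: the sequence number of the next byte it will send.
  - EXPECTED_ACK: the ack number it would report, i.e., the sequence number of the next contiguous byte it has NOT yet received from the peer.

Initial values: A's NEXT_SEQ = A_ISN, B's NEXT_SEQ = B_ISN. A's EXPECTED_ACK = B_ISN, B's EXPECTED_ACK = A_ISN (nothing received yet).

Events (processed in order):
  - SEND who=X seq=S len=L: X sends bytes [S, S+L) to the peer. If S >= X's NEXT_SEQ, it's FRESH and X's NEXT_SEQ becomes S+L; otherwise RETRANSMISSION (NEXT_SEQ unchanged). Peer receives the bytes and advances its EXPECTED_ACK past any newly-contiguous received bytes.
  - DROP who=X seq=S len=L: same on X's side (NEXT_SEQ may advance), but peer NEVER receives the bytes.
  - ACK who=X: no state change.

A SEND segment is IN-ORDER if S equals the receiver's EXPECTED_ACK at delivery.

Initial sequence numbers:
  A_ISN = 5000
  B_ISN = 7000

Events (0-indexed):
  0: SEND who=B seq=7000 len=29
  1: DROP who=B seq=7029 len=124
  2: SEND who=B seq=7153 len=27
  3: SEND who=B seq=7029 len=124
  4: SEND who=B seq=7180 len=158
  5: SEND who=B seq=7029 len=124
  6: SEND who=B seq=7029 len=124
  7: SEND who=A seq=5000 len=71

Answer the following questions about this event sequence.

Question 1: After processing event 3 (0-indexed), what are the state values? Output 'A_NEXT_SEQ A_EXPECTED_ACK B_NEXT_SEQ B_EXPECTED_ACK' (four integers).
After event 0: A_seq=5000 A_ack=7029 B_seq=7029 B_ack=5000
After event 1: A_seq=5000 A_ack=7029 B_seq=7153 B_ack=5000
After event 2: A_seq=5000 A_ack=7029 B_seq=7180 B_ack=5000
After event 3: A_seq=5000 A_ack=7180 B_seq=7180 B_ack=5000

5000 7180 7180 5000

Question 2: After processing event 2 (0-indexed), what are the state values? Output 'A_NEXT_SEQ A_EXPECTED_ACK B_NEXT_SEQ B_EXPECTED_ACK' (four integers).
After event 0: A_seq=5000 A_ack=7029 B_seq=7029 B_ack=5000
After event 1: A_seq=5000 A_ack=7029 B_seq=7153 B_ack=5000
After event 2: A_seq=5000 A_ack=7029 B_seq=7180 B_ack=5000

5000 7029 7180 5000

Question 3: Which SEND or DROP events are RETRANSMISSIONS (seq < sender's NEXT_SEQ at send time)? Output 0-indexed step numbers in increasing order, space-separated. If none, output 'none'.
Answer: 3 5 6

Derivation:
Step 0: SEND seq=7000 -> fresh
Step 1: DROP seq=7029 -> fresh
Step 2: SEND seq=7153 -> fresh
Step 3: SEND seq=7029 -> retransmit
Step 4: SEND seq=7180 -> fresh
Step 5: SEND seq=7029 -> retransmit
Step 6: SEND seq=7029 -> retransmit
Step 7: SEND seq=5000 -> fresh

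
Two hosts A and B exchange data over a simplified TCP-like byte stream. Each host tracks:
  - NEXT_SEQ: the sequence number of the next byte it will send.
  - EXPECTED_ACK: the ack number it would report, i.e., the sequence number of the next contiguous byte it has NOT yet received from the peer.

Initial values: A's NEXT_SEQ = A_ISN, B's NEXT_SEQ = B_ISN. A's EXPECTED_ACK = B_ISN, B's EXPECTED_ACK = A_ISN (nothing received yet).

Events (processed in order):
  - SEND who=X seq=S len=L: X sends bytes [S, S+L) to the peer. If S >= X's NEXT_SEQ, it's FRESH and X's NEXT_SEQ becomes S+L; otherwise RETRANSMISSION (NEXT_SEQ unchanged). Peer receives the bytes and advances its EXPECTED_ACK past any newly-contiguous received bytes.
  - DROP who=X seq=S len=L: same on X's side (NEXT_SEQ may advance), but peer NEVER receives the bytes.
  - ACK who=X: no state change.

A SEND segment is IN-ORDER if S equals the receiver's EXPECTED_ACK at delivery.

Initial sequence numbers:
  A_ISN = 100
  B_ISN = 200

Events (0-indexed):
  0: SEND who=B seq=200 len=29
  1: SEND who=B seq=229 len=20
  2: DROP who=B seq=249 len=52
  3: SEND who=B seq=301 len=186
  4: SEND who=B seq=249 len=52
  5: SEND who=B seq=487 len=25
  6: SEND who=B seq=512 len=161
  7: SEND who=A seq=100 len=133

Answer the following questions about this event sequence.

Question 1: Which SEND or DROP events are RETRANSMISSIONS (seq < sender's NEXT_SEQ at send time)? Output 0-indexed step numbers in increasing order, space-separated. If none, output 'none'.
Answer: 4

Derivation:
Step 0: SEND seq=200 -> fresh
Step 1: SEND seq=229 -> fresh
Step 2: DROP seq=249 -> fresh
Step 3: SEND seq=301 -> fresh
Step 4: SEND seq=249 -> retransmit
Step 5: SEND seq=487 -> fresh
Step 6: SEND seq=512 -> fresh
Step 7: SEND seq=100 -> fresh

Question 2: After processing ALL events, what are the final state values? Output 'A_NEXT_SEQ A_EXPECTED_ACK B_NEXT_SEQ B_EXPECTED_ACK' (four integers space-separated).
After event 0: A_seq=100 A_ack=229 B_seq=229 B_ack=100
After event 1: A_seq=100 A_ack=249 B_seq=249 B_ack=100
After event 2: A_seq=100 A_ack=249 B_seq=301 B_ack=100
After event 3: A_seq=100 A_ack=249 B_seq=487 B_ack=100
After event 4: A_seq=100 A_ack=487 B_seq=487 B_ack=100
After event 5: A_seq=100 A_ack=512 B_seq=512 B_ack=100
After event 6: A_seq=100 A_ack=673 B_seq=673 B_ack=100
After event 7: A_seq=233 A_ack=673 B_seq=673 B_ack=233

Answer: 233 673 673 233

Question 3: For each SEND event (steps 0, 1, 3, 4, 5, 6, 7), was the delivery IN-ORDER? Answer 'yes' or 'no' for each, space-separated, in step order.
Step 0: SEND seq=200 -> in-order
Step 1: SEND seq=229 -> in-order
Step 3: SEND seq=301 -> out-of-order
Step 4: SEND seq=249 -> in-order
Step 5: SEND seq=487 -> in-order
Step 6: SEND seq=512 -> in-order
Step 7: SEND seq=100 -> in-order

Answer: yes yes no yes yes yes yes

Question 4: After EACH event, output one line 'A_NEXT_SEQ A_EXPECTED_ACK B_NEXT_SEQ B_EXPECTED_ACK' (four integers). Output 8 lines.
100 229 229 100
100 249 249 100
100 249 301 100
100 249 487 100
100 487 487 100
100 512 512 100
100 673 673 100
233 673 673 233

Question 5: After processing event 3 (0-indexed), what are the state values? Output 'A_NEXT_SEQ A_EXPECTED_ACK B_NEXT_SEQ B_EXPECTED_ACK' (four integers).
After event 0: A_seq=100 A_ack=229 B_seq=229 B_ack=100
After event 1: A_seq=100 A_ack=249 B_seq=249 B_ack=100
After event 2: A_seq=100 A_ack=249 B_seq=301 B_ack=100
After event 3: A_seq=100 A_ack=249 B_seq=487 B_ack=100

100 249 487 100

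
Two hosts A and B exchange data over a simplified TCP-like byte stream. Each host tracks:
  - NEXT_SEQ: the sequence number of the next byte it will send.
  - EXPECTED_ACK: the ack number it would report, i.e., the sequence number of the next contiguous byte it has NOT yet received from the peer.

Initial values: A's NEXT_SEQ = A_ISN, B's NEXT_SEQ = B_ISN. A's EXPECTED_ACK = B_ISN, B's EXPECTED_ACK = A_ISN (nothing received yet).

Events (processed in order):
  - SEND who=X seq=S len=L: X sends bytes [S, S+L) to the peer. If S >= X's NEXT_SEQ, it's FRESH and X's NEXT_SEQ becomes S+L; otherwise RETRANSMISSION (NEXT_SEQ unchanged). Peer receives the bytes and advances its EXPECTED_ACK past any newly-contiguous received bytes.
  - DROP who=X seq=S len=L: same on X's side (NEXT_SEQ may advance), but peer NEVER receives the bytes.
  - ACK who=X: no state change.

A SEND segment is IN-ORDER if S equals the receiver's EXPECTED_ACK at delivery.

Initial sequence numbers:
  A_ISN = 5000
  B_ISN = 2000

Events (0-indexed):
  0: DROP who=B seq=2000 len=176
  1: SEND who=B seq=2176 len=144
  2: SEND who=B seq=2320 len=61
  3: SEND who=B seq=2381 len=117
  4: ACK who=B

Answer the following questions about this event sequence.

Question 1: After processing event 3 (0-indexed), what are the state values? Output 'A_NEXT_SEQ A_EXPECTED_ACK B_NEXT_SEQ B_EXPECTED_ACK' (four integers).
After event 0: A_seq=5000 A_ack=2000 B_seq=2176 B_ack=5000
After event 1: A_seq=5000 A_ack=2000 B_seq=2320 B_ack=5000
After event 2: A_seq=5000 A_ack=2000 B_seq=2381 B_ack=5000
After event 3: A_seq=5000 A_ack=2000 B_seq=2498 B_ack=5000

5000 2000 2498 5000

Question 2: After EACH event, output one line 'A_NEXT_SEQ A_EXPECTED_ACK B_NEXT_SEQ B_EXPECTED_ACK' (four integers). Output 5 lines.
5000 2000 2176 5000
5000 2000 2320 5000
5000 2000 2381 5000
5000 2000 2498 5000
5000 2000 2498 5000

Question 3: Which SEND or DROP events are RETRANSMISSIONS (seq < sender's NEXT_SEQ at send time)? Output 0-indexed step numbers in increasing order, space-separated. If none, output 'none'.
Answer: none

Derivation:
Step 0: DROP seq=2000 -> fresh
Step 1: SEND seq=2176 -> fresh
Step 2: SEND seq=2320 -> fresh
Step 3: SEND seq=2381 -> fresh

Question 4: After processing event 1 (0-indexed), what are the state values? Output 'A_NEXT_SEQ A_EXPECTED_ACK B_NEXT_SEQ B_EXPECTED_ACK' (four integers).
After event 0: A_seq=5000 A_ack=2000 B_seq=2176 B_ack=5000
After event 1: A_seq=5000 A_ack=2000 B_seq=2320 B_ack=5000

5000 2000 2320 5000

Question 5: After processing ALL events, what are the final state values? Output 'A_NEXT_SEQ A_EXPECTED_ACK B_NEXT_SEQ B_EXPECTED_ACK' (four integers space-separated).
After event 0: A_seq=5000 A_ack=2000 B_seq=2176 B_ack=5000
After event 1: A_seq=5000 A_ack=2000 B_seq=2320 B_ack=5000
After event 2: A_seq=5000 A_ack=2000 B_seq=2381 B_ack=5000
After event 3: A_seq=5000 A_ack=2000 B_seq=2498 B_ack=5000
After event 4: A_seq=5000 A_ack=2000 B_seq=2498 B_ack=5000

Answer: 5000 2000 2498 5000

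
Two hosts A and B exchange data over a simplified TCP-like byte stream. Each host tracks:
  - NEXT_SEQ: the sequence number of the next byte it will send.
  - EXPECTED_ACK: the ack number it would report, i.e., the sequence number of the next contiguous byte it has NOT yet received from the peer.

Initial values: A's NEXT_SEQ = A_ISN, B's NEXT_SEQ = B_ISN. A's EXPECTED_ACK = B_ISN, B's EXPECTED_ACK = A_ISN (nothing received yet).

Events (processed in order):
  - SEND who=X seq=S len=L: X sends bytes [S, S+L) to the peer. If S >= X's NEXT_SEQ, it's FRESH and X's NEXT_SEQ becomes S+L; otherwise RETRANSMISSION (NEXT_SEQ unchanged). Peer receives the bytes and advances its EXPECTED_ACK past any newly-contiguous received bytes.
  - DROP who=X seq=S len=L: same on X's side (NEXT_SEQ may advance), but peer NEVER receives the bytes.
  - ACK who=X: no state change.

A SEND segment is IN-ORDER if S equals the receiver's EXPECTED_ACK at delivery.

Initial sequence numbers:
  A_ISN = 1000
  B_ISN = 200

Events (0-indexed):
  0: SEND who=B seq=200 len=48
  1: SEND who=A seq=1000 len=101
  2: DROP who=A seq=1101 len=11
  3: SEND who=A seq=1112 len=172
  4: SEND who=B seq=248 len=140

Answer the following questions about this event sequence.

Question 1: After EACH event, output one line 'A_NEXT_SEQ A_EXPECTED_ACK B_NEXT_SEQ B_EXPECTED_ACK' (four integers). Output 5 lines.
1000 248 248 1000
1101 248 248 1101
1112 248 248 1101
1284 248 248 1101
1284 388 388 1101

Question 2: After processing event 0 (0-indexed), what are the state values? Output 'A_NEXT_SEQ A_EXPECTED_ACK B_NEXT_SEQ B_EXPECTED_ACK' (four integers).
After event 0: A_seq=1000 A_ack=248 B_seq=248 B_ack=1000

1000 248 248 1000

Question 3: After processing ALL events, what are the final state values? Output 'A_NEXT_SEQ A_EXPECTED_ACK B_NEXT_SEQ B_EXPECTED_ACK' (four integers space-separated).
Answer: 1284 388 388 1101

Derivation:
After event 0: A_seq=1000 A_ack=248 B_seq=248 B_ack=1000
After event 1: A_seq=1101 A_ack=248 B_seq=248 B_ack=1101
After event 2: A_seq=1112 A_ack=248 B_seq=248 B_ack=1101
After event 3: A_seq=1284 A_ack=248 B_seq=248 B_ack=1101
After event 4: A_seq=1284 A_ack=388 B_seq=388 B_ack=1101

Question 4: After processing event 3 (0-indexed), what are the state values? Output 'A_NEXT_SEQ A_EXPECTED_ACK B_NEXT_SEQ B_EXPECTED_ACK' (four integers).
After event 0: A_seq=1000 A_ack=248 B_seq=248 B_ack=1000
After event 1: A_seq=1101 A_ack=248 B_seq=248 B_ack=1101
After event 2: A_seq=1112 A_ack=248 B_seq=248 B_ack=1101
After event 3: A_seq=1284 A_ack=248 B_seq=248 B_ack=1101

1284 248 248 1101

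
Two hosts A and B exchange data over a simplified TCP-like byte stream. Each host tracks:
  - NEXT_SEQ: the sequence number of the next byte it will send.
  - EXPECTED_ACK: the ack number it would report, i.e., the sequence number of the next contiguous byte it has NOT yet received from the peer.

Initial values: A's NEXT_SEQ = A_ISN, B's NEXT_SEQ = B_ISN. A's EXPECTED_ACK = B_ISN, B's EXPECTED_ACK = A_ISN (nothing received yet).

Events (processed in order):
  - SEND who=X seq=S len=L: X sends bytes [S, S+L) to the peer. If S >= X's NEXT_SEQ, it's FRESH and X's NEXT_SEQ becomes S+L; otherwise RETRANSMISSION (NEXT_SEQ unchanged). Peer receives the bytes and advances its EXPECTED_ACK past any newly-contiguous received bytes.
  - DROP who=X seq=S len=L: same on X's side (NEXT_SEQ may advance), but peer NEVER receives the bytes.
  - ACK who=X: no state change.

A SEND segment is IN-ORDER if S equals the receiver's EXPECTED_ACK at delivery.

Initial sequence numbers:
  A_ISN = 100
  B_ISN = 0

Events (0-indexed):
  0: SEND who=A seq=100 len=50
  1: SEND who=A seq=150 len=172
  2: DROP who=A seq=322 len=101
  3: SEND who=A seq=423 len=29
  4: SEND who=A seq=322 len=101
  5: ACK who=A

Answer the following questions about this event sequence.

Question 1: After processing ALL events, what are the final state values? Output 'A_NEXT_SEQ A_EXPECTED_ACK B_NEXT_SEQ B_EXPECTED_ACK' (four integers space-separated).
After event 0: A_seq=150 A_ack=0 B_seq=0 B_ack=150
After event 1: A_seq=322 A_ack=0 B_seq=0 B_ack=322
After event 2: A_seq=423 A_ack=0 B_seq=0 B_ack=322
After event 3: A_seq=452 A_ack=0 B_seq=0 B_ack=322
After event 4: A_seq=452 A_ack=0 B_seq=0 B_ack=452
After event 5: A_seq=452 A_ack=0 B_seq=0 B_ack=452

Answer: 452 0 0 452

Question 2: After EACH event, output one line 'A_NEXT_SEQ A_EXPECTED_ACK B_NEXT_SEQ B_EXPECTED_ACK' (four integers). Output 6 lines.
150 0 0 150
322 0 0 322
423 0 0 322
452 0 0 322
452 0 0 452
452 0 0 452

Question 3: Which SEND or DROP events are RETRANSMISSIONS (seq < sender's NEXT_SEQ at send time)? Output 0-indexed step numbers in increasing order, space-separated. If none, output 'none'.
Step 0: SEND seq=100 -> fresh
Step 1: SEND seq=150 -> fresh
Step 2: DROP seq=322 -> fresh
Step 3: SEND seq=423 -> fresh
Step 4: SEND seq=322 -> retransmit

Answer: 4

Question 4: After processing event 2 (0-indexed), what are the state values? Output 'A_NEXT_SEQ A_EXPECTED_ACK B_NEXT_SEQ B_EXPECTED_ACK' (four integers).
After event 0: A_seq=150 A_ack=0 B_seq=0 B_ack=150
After event 1: A_seq=322 A_ack=0 B_seq=0 B_ack=322
After event 2: A_seq=423 A_ack=0 B_seq=0 B_ack=322

423 0 0 322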